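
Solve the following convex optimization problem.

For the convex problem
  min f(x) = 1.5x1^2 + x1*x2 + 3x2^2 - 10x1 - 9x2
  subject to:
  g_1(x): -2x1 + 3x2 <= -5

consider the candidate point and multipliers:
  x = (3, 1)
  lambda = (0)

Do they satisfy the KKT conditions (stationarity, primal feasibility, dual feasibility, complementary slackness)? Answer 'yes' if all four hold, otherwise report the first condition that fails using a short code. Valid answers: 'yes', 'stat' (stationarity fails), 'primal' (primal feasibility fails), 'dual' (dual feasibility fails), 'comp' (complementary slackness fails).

Gradient of f: grad f(x) = Q x + c = (0, 0)
Constraint values g_i(x) = a_i^T x - b_i:
  g_1((3, 1)) = 2
Stationarity residual: grad f(x) + sum_i lambda_i a_i = (0, 0)
  -> stationarity OK
Primal feasibility (all g_i <= 0): FAILS
Dual feasibility (all lambda_i >= 0): OK
Complementary slackness (lambda_i * g_i(x) = 0 for all i): OK

Verdict: the first failing condition is primal_feasibility -> primal.

primal


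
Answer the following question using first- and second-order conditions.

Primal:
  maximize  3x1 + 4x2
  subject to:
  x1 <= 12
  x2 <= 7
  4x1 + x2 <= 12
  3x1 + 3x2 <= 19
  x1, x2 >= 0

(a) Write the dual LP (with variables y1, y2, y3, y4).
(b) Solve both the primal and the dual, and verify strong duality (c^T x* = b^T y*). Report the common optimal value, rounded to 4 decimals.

The standard primal-dual pair for 'max c^T x s.t. A x <= b, x >= 0' is:
  Dual:  min b^T y  s.t.  A^T y >= c,  y >= 0.

So the dual LP is:
  minimize  12y1 + 7y2 + 12y3 + 19y4
  subject to:
    y1 + 4y3 + 3y4 >= 3
    y2 + y3 + 3y4 >= 4
    y1, y2, y3, y4 >= 0

Solving the primal: x* = (0, 6.3333).
  primal value c^T x* = 25.3333.
Solving the dual: y* = (0, 0, 0, 1.3333).
  dual value b^T y* = 25.3333.
Strong duality: c^T x* = b^T y*. Confirmed.

25.3333


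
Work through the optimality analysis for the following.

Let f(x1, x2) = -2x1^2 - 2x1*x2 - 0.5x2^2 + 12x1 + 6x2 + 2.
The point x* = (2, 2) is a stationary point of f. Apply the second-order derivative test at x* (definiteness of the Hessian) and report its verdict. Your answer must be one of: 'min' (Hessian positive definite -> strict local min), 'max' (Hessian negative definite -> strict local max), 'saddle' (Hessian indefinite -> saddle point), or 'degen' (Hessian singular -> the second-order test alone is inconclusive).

Compute the Hessian H = grad^2 f:
  H = [[-4, -2], [-2, -1]]
Verify stationarity: grad f(x*) = H x* + g = (0, 0).
Eigenvalues of H: -5, 0.
H has a zero eigenvalue (singular; negative semidefinite but not definite), so H is neither positive definite, negative definite, nor indefinite. The second-order test alone is inconclusive -> degen.
(Indeed, f is constant along the null direction of H through x*, so x* is not a strict local extremum.)

degen


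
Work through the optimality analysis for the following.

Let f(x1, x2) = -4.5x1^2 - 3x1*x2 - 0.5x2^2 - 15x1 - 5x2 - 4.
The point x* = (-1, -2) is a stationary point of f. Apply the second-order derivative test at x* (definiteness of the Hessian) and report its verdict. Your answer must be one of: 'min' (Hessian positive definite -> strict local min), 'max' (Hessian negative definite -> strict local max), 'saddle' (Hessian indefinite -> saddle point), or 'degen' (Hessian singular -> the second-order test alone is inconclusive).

Compute the Hessian H = grad^2 f:
  H = [[-9, -3], [-3, -1]]
Verify stationarity: grad f(x*) = H x* + g = (0, 0).
Eigenvalues of H: -10, 0.
H has a zero eigenvalue (singular; negative semidefinite but not definite), so H is neither positive definite, negative definite, nor indefinite. The second-order test alone is inconclusive -> degen.
(Indeed, f is constant along the null direction of H through x*, so x* is not a strict local extremum.)

degen


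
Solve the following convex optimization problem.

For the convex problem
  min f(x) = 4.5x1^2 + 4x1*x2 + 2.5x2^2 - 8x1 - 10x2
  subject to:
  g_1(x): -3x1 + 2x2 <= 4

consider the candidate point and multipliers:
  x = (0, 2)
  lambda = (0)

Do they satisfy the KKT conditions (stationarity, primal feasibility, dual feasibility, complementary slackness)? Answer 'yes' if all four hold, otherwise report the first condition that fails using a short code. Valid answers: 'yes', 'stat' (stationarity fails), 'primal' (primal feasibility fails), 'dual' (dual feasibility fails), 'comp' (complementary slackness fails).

Gradient of f: grad f(x) = Q x + c = (0, 0)
Constraint values g_i(x) = a_i^T x - b_i:
  g_1((0, 2)) = 0
Stationarity residual: grad f(x) + sum_i lambda_i a_i = (0, 0)
  -> stationarity OK
Primal feasibility (all g_i <= 0): OK
Dual feasibility (all lambda_i >= 0): OK
Complementary slackness (lambda_i * g_i(x) = 0 for all i): OK

Verdict: yes, KKT holds.

yes


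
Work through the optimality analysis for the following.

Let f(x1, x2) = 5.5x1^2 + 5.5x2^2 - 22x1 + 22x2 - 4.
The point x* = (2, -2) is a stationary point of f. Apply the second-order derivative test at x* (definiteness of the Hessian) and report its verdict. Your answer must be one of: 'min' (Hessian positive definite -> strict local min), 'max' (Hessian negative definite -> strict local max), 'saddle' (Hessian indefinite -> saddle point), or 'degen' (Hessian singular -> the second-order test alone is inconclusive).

Compute the Hessian H = grad^2 f:
  H = [[11, 0], [0, 11]]
Verify stationarity: grad f(x*) = H x* + g = (0, 0).
Eigenvalues of H: 11, 11.
Both eigenvalues > 0, so H is positive definite -> x* is a strict local min.

min


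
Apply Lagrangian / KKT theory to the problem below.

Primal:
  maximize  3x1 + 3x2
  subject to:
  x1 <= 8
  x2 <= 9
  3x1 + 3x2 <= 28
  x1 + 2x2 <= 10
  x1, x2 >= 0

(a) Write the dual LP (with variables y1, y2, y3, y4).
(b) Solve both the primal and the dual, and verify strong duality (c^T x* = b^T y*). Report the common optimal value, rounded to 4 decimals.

The standard primal-dual pair for 'max c^T x s.t. A x <= b, x >= 0' is:
  Dual:  min b^T y  s.t.  A^T y >= c,  y >= 0.

So the dual LP is:
  minimize  8y1 + 9y2 + 28y3 + 10y4
  subject to:
    y1 + 3y3 + y4 >= 3
    y2 + 3y3 + 2y4 >= 3
    y1, y2, y3, y4 >= 0

Solving the primal: x* = (8, 1).
  primal value c^T x* = 27.
Solving the dual: y* = (1.5, 0, 0, 1.5).
  dual value b^T y* = 27.
Strong duality: c^T x* = b^T y*. Confirmed.

27


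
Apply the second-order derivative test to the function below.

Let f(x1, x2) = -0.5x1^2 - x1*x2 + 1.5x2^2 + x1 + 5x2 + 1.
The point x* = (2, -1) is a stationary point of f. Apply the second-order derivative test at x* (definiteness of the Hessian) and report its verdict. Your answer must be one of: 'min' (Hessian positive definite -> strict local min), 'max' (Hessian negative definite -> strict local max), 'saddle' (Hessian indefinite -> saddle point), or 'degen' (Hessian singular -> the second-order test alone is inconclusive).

Compute the Hessian H = grad^2 f:
  H = [[-1, -1], [-1, 3]]
Verify stationarity: grad f(x*) = H x* + g = (0, 0).
Eigenvalues of H: -1.2361, 3.2361.
Eigenvalues have mixed signs, so H is indefinite -> x* is a saddle point.

saddle


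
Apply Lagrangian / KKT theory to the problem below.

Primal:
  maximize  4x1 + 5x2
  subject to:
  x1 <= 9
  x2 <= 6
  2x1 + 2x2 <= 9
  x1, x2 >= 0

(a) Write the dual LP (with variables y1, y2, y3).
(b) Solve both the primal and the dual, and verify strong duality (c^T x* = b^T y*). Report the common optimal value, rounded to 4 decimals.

The standard primal-dual pair for 'max c^T x s.t. A x <= b, x >= 0' is:
  Dual:  min b^T y  s.t.  A^T y >= c,  y >= 0.

So the dual LP is:
  minimize  9y1 + 6y2 + 9y3
  subject to:
    y1 + 2y3 >= 4
    y2 + 2y3 >= 5
    y1, y2, y3 >= 0

Solving the primal: x* = (0, 4.5).
  primal value c^T x* = 22.5.
Solving the dual: y* = (0, 0, 2.5).
  dual value b^T y* = 22.5.
Strong duality: c^T x* = b^T y*. Confirmed.

22.5


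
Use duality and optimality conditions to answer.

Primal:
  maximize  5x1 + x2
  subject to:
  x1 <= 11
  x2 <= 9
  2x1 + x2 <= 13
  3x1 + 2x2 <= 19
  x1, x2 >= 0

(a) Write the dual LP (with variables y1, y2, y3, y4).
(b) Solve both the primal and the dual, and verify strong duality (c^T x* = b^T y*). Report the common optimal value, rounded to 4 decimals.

The standard primal-dual pair for 'max c^T x s.t. A x <= b, x >= 0' is:
  Dual:  min b^T y  s.t.  A^T y >= c,  y >= 0.

So the dual LP is:
  minimize  11y1 + 9y2 + 13y3 + 19y4
  subject to:
    y1 + 2y3 + 3y4 >= 5
    y2 + y3 + 2y4 >= 1
    y1, y2, y3, y4 >= 0

Solving the primal: x* = (6.3333, 0).
  primal value c^T x* = 31.6667.
Solving the dual: y* = (0, 0, 0, 1.6667).
  dual value b^T y* = 31.6667.
Strong duality: c^T x* = b^T y*. Confirmed.

31.6667


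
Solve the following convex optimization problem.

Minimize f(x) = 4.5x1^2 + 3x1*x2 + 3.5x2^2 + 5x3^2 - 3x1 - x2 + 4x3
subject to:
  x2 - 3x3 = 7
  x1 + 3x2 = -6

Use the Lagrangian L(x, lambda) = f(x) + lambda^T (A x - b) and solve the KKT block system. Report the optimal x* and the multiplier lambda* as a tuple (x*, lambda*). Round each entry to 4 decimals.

Form the Lagrangian:
  L(x, lambda) = (1/2) x^T Q x + c^T x + lambda^T (A x - b)
Stationarity (grad_x L = 0): Q x + c + A^T lambda = 0.
Primal feasibility: A x = b.

This gives the KKT block system:
  [ Q   A^T ] [ x     ]   [-c ]
  [ A    0  ] [ lambda ] = [ b ]

Solving the linear system:
  x*      = (0.1406, -2.0469, -3.0156)
  lambda* = (-8.7187, 7.875)
  f(x*)   = 48.9219

x* = (0.1406, -2.0469, -3.0156), lambda* = (-8.7187, 7.875)


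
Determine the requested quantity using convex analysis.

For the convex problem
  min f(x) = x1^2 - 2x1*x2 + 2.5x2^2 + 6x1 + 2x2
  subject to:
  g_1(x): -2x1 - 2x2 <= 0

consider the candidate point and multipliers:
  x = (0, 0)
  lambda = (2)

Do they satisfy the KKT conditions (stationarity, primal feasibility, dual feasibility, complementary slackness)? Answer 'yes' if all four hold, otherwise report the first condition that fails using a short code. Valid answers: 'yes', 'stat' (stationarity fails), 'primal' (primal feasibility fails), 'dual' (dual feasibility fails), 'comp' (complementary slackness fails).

Gradient of f: grad f(x) = Q x + c = (6, 2)
Constraint values g_i(x) = a_i^T x - b_i:
  g_1((0, 0)) = 0
Stationarity residual: grad f(x) + sum_i lambda_i a_i = (2, -2)
  -> stationarity FAILS
Primal feasibility (all g_i <= 0): OK
Dual feasibility (all lambda_i >= 0): OK
Complementary slackness (lambda_i * g_i(x) = 0 for all i): OK

Verdict: the first failing condition is stationarity -> stat.

stat


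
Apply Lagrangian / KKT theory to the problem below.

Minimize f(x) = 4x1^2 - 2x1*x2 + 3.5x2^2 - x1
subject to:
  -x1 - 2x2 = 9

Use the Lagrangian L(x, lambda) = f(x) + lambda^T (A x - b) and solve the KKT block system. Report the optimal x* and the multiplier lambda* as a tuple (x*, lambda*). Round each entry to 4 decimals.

Form the Lagrangian:
  L(x, lambda) = (1/2) x^T Q x + c^T x + lambda^T (A x - b)
Stationarity (grad_x L = 0): Q x + c + A^T lambda = 0.
Primal feasibility: A x = b.

This gives the KKT block system:
  [ Q   A^T ] [ x     ]   [-c ]
  [ A    0  ] [ lambda ] = [ b ]

Solving the linear system:
  x*      = (-2.0213, -3.4894)
  lambda* = (-10.1915)
  f(x*)   = 46.8723

x* = (-2.0213, -3.4894), lambda* = (-10.1915)


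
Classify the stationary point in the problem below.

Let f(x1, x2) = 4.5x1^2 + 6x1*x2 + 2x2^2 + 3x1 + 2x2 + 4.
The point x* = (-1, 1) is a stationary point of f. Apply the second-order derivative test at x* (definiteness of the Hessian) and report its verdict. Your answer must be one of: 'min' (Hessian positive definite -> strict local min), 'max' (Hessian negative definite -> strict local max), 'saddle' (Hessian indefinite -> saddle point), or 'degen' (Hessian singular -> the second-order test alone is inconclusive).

Compute the Hessian H = grad^2 f:
  H = [[9, 6], [6, 4]]
Verify stationarity: grad f(x*) = H x* + g = (0, 0).
Eigenvalues of H: 0, 13.
H has a zero eigenvalue (singular; positive semidefinite but not definite), so H is neither positive definite, negative definite, nor indefinite. The second-order test alone is inconclusive -> degen.
(Indeed, f is constant along the null direction of H through x*, so x* is not a strict local extremum.)

degen


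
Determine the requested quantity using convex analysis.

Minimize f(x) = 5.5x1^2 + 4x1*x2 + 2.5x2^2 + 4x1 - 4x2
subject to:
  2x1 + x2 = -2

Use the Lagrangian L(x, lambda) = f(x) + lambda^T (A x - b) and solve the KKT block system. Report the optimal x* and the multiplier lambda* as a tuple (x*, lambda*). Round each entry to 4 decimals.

Form the Lagrangian:
  L(x, lambda) = (1/2) x^T Q x + c^T x + lambda^T (A x - b)
Stationarity (grad_x L = 0): Q x + c + A^T lambda = 0.
Primal feasibility: A x = b.

This gives the KKT block system:
  [ Q   A^T ] [ x     ]   [-c ]
  [ A    0  ] [ lambda ] = [ b ]

Solving the linear system:
  x*      = (-1.6, 1.2)
  lambda* = (4.4)
  f(x*)   = -1.2

x* = (-1.6, 1.2), lambda* = (4.4)


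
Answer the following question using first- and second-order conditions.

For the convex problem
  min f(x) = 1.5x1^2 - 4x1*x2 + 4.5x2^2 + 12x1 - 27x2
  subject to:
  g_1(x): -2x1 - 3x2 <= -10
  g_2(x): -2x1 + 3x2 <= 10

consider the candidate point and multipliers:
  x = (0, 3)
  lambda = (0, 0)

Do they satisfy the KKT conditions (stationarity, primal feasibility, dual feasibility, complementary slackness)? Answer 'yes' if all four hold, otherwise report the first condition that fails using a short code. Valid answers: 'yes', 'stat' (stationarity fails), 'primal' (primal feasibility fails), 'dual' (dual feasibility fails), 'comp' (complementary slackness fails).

Gradient of f: grad f(x) = Q x + c = (0, 0)
Constraint values g_i(x) = a_i^T x - b_i:
  g_1((0, 3)) = 1
  g_2((0, 3)) = -1
Stationarity residual: grad f(x) + sum_i lambda_i a_i = (0, 0)
  -> stationarity OK
Primal feasibility (all g_i <= 0): FAILS
Dual feasibility (all lambda_i >= 0): OK
Complementary slackness (lambda_i * g_i(x) = 0 for all i): OK

Verdict: the first failing condition is primal_feasibility -> primal.

primal


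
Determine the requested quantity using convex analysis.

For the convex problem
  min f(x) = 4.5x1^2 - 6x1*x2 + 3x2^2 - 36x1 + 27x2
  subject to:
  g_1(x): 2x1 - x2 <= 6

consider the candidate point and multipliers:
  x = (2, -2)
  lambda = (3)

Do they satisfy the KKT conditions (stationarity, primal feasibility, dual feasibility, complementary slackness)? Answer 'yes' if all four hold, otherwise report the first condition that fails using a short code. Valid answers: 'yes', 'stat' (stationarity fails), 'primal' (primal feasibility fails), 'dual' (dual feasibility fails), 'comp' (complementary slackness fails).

Gradient of f: grad f(x) = Q x + c = (-6, 3)
Constraint values g_i(x) = a_i^T x - b_i:
  g_1((2, -2)) = 0
Stationarity residual: grad f(x) + sum_i lambda_i a_i = (0, 0)
  -> stationarity OK
Primal feasibility (all g_i <= 0): OK
Dual feasibility (all lambda_i >= 0): OK
Complementary slackness (lambda_i * g_i(x) = 0 for all i): OK

Verdict: yes, KKT holds.

yes


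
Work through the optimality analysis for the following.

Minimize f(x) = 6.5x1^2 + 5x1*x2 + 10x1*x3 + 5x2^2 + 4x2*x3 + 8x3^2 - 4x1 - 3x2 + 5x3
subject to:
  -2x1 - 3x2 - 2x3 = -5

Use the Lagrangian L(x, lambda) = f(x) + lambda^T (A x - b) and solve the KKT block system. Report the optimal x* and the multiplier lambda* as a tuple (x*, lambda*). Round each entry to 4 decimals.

Form the Lagrangian:
  L(x, lambda) = (1/2) x^T Q x + c^T x + lambda^T (A x - b)
Stationarity (grad_x L = 0): Q x + c + A^T lambda = 0.
Primal feasibility: A x = b.

This gives the KKT block system:
  [ Q   A^T ] [ x     ]   [-c ]
  [ A    0  ] [ lambda ] = [ b ]

Solving the linear system:
  x*      = (1.0243, 1.4782, -0.7415)
  lambda* = (4.6456)
  f(x*)   = 5.4945

x* = (1.0243, 1.4782, -0.7415), lambda* = (4.6456)


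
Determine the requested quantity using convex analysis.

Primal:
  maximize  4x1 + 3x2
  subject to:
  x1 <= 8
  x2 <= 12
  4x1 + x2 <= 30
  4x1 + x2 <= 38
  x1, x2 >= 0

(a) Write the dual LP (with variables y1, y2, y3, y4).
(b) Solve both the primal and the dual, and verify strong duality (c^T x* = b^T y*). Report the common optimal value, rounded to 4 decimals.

The standard primal-dual pair for 'max c^T x s.t. A x <= b, x >= 0' is:
  Dual:  min b^T y  s.t.  A^T y >= c,  y >= 0.

So the dual LP is:
  minimize  8y1 + 12y2 + 30y3 + 38y4
  subject to:
    y1 + 4y3 + 4y4 >= 4
    y2 + y3 + y4 >= 3
    y1, y2, y3, y4 >= 0

Solving the primal: x* = (4.5, 12).
  primal value c^T x* = 54.
Solving the dual: y* = (0, 2, 1, 0).
  dual value b^T y* = 54.
Strong duality: c^T x* = b^T y*. Confirmed.

54


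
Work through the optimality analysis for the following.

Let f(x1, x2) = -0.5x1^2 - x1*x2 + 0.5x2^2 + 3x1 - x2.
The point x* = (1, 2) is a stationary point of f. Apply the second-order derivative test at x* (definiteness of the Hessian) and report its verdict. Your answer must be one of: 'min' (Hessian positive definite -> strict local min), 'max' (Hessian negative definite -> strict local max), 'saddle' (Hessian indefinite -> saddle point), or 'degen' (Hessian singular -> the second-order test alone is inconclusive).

Compute the Hessian H = grad^2 f:
  H = [[-1, -1], [-1, 1]]
Verify stationarity: grad f(x*) = H x* + g = (0, 0).
Eigenvalues of H: -1.4142, 1.4142.
Eigenvalues have mixed signs, so H is indefinite -> x* is a saddle point.

saddle


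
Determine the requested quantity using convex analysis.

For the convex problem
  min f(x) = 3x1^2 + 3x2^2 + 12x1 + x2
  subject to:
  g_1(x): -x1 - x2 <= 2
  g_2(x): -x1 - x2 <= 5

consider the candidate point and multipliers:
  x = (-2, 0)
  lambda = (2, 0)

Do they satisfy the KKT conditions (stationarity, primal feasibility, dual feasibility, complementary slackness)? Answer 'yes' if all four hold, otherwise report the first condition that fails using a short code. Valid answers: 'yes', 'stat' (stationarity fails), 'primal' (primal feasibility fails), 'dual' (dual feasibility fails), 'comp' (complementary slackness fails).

Gradient of f: grad f(x) = Q x + c = (0, 1)
Constraint values g_i(x) = a_i^T x - b_i:
  g_1((-2, 0)) = 0
  g_2((-2, 0)) = -3
Stationarity residual: grad f(x) + sum_i lambda_i a_i = (-2, -1)
  -> stationarity FAILS
Primal feasibility (all g_i <= 0): OK
Dual feasibility (all lambda_i >= 0): OK
Complementary slackness (lambda_i * g_i(x) = 0 for all i): OK

Verdict: the first failing condition is stationarity -> stat.

stat


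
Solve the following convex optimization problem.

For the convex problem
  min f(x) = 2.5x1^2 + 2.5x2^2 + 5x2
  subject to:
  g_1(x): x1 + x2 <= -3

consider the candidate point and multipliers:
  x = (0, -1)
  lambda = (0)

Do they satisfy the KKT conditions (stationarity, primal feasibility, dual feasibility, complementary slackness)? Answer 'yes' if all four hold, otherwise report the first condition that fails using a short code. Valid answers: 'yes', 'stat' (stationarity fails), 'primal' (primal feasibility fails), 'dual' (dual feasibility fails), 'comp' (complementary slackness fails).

Gradient of f: grad f(x) = Q x + c = (0, 0)
Constraint values g_i(x) = a_i^T x - b_i:
  g_1((0, -1)) = 2
Stationarity residual: grad f(x) + sum_i lambda_i a_i = (0, 0)
  -> stationarity OK
Primal feasibility (all g_i <= 0): FAILS
Dual feasibility (all lambda_i >= 0): OK
Complementary slackness (lambda_i * g_i(x) = 0 for all i): OK

Verdict: the first failing condition is primal_feasibility -> primal.

primal


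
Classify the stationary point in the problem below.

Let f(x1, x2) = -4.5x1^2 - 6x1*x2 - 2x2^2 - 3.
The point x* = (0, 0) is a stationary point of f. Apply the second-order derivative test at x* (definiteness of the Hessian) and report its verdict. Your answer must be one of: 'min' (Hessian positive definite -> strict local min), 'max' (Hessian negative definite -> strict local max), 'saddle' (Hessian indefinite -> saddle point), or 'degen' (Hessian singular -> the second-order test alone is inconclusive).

Compute the Hessian H = grad^2 f:
  H = [[-9, -6], [-6, -4]]
Verify stationarity: grad f(x*) = H x* + g = (0, 0).
Eigenvalues of H: -13, 0.
H has a zero eigenvalue (singular; negative semidefinite but not definite), so H is neither positive definite, negative definite, nor indefinite. The second-order test alone is inconclusive -> degen.
(Indeed, f is constant along the null direction of H through x*, so x* is not a strict local extremum.)

degen


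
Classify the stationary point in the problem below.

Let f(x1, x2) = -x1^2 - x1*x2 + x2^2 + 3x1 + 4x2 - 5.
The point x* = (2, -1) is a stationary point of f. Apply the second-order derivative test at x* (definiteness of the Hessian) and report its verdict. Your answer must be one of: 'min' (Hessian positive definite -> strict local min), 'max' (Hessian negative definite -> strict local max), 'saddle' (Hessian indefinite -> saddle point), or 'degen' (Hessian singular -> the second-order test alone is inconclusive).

Compute the Hessian H = grad^2 f:
  H = [[-2, -1], [-1, 2]]
Verify stationarity: grad f(x*) = H x* + g = (0, 0).
Eigenvalues of H: -2.2361, 2.2361.
Eigenvalues have mixed signs, so H is indefinite -> x* is a saddle point.

saddle


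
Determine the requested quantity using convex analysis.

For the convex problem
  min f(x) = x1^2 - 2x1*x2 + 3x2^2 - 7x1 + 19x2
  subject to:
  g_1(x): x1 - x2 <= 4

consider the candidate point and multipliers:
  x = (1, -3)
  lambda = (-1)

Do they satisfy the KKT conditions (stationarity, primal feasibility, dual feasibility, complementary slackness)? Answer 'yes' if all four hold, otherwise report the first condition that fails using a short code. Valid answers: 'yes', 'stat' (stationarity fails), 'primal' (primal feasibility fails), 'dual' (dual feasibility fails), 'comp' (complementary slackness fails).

Gradient of f: grad f(x) = Q x + c = (1, -1)
Constraint values g_i(x) = a_i^T x - b_i:
  g_1((1, -3)) = 0
Stationarity residual: grad f(x) + sum_i lambda_i a_i = (0, 0)
  -> stationarity OK
Primal feasibility (all g_i <= 0): OK
Dual feasibility (all lambda_i >= 0): FAILS
Complementary slackness (lambda_i * g_i(x) = 0 for all i): OK

Verdict: the first failing condition is dual_feasibility -> dual.

dual


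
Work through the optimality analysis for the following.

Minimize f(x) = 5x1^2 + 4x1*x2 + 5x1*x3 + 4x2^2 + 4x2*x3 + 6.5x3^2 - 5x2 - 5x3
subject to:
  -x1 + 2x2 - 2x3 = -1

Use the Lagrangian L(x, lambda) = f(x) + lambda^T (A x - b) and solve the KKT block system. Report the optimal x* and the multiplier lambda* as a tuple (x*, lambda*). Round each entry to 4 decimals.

Form the Lagrangian:
  L(x, lambda) = (1/2) x^T Q x + c^T x + lambda^T (A x - b)
Stationarity (grad_x L = 0): Q x + c + A^T lambda = 0.
Primal feasibility: A x = b.

This gives the KKT block system:
  [ Q   A^T ] [ x     ]   [-c ]
  [ A    0  ] [ lambda ] = [ b ]

Solving the linear system:
  x*      = (-0.2155, 0.0554, 0.6632)
  lambda* = (1.3828)
  f(x*)   = -1.1051

x* = (-0.2155, 0.0554, 0.6632), lambda* = (1.3828)


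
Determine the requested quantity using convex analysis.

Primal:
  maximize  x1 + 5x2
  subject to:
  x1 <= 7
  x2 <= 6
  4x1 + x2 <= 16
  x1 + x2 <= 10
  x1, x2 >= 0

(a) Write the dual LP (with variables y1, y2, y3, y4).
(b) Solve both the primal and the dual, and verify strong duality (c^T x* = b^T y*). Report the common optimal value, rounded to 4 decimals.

The standard primal-dual pair for 'max c^T x s.t. A x <= b, x >= 0' is:
  Dual:  min b^T y  s.t.  A^T y >= c,  y >= 0.

So the dual LP is:
  minimize  7y1 + 6y2 + 16y3 + 10y4
  subject to:
    y1 + 4y3 + y4 >= 1
    y2 + y3 + y4 >= 5
    y1, y2, y3, y4 >= 0

Solving the primal: x* = (2.5, 6).
  primal value c^T x* = 32.5.
Solving the dual: y* = (0, 4.75, 0.25, 0).
  dual value b^T y* = 32.5.
Strong duality: c^T x* = b^T y*. Confirmed.

32.5


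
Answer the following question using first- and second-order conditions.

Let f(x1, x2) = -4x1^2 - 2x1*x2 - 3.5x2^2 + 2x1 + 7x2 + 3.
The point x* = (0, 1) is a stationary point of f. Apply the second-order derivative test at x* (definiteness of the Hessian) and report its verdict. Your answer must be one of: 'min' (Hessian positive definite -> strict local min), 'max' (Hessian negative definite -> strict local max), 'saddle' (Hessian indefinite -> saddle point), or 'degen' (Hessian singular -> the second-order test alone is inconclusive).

Compute the Hessian H = grad^2 f:
  H = [[-8, -2], [-2, -7]]
Verify stationarity: grad f(x*) = H x* + g = (0, 0).
Eigenvalues of H: -9.5616, -5.4384.
Both eigenvalues < 0, so H is negative definite -> x* is a strict local max.

max


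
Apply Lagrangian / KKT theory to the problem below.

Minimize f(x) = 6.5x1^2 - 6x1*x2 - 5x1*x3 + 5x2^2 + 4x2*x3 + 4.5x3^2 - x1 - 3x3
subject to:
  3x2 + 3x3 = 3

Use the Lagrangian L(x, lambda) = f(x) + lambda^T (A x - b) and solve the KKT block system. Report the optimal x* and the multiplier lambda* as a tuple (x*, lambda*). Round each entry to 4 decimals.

Form the Lagrangian:
  L(x, lambda) = (1/2) x^T Q x + c^T x + lambda^T (A x - b)
Stationarity (grad_x L = 0): Q x + c + A^T lambda = 0.
Primal feasibility: A x = b.

This gives the KKT block system:
  [ Q   A^T ] [ x     ]   [-c ]
  [ A    0  ] [ lambda ] = [ b ]

Solving the linear system:
  x*      = (0.4789, 0.2254, 0.7746)
  lambda* = (-0.8263)
  f(x*)   = -0.162

x* = (0.4789, 0.2254, 0.7746), lambda* = (-0.8263)


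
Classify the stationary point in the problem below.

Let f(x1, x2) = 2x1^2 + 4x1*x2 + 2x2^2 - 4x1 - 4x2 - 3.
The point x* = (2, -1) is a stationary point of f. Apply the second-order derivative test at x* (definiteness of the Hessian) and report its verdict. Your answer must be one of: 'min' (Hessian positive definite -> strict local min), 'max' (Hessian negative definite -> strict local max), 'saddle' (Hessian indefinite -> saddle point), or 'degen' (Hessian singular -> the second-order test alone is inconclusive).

Compute the Hessian H = grad^2 f:
  H = [[4, 4], [4, 4]]
Verify stationarity: grad f(x*) = H x* + g = (0, 0).
Eigenvalues of H: 0, 8.
H has a zero eigenvalue (singular; positive semidefinite but not definite), so H is neither positive definite, negative definite, nor indefinite. The second-order test alone is inconclusive -> degen.
(Indeed, f is constant along the null direction of H through x*, so x* is not a strict local extremum.)

degen


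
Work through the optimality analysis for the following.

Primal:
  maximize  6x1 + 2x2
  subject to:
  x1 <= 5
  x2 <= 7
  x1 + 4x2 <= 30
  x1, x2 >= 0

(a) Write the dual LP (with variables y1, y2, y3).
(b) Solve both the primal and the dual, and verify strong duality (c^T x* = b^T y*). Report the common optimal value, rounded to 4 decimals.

The standard primal-dual pair for 'max c^T x s.t. A x <= b, x >= 0' is:
  Dual:  min b^T y  s.t.  A^T y >= c,  y >= 0.

So the dual LP is:
  minimize  5y1 + 7y2 + 30y3
  subject to:
    y1 + y3 >= 6
    y2 + 4y3 >= 2
    y1, y2, y3 >= 0

Solving the primal: x* = (5, 6.25).
  primal value c^T x* = 42.5.
Solving the dual: y* = (5.5, 0, 0.5).
  dual value b^T y* = 42.5.
Strong duality: c^T x* = b^T y*. Confirmed.

42.5


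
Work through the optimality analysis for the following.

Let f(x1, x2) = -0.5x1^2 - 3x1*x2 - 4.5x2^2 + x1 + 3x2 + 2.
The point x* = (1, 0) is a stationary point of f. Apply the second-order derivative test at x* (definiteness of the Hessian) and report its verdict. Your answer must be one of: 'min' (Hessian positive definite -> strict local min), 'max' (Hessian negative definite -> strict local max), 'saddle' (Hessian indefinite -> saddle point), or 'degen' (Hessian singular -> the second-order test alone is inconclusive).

Compute the Hessian H = grad^2 f:
  H = [[-1, -3], [-3, -9]]
Verify stationarity: grad f(x*) = H x* + g = (0, 0).
Eigenvalues of H: -10, 0.
H has a zero eigenvalue (singular; negative semidefinite but not definite), so H is neither positive definite, negative definite, nor indefinite. The second-order test alone is inconclusive -> degen.
(Indeed, f is constant along the null direction of H through x*, so x* is not a strict local extremum.)

degen


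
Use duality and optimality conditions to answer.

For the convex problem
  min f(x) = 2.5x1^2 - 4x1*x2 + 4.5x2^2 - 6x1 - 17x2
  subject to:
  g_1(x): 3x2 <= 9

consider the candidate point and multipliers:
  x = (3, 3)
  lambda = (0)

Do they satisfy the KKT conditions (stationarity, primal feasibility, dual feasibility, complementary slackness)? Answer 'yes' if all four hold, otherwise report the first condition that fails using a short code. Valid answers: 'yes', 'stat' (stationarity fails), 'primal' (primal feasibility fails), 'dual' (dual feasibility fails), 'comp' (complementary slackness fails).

Gradient of f: grad f(x) = Q x + c = (-3, -2)
Constraint values g_i(x) = a_i^T x - b_i:
  g_1((3, 3)) = 0
Stationarity residual: grad f(x) + sum_i lambda_i a_i = (-3, -2)
  -> stationarity FAILS
Primal feasibility (all g_i <= 0): OK
Dual feasibility (all lambda_i >= 0): OK
Complementary slackness (lambda_i * g_i(x) = 0 for all i): OK

Verdict: the first failing condition is stationarity -> stat.

stat


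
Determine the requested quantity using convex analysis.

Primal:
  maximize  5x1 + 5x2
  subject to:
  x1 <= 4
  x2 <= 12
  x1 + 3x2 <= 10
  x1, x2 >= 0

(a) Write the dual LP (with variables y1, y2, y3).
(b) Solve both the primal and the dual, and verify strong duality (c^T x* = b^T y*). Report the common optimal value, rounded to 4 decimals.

The standard primal-dual pair for 'max c^T x s.t. A x <= b, x >= 0' is:
  Dual:  min b^T y  s.t.  A^T y >= c,  y >= 0.

So the dual LP is:
  minimize  4y1 + 12y2 + 10y3
  subject to:
    y1 + y3 >= 5
    y2 + 3y3 >= 5
    y1, y2, y3 >= 0

Solving the primal: x* = (4, 2).
  primal value c^T x* = 30.
Solving the dual: y* = (3.3333, 0, 1.6667).
  dual value b^T y* = 30.
Strong duality: c^T x* = b^T y*. Confirmed.

30


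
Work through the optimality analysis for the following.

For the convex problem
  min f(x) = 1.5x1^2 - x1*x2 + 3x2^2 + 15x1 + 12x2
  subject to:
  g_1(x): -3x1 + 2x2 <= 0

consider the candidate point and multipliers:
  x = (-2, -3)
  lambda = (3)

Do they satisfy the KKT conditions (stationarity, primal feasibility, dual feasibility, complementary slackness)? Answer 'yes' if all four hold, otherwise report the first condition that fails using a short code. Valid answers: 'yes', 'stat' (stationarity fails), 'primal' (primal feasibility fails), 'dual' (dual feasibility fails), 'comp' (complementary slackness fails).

Gradient of f: grad f(x) = Q x + c = (12, -4)
Constraint values g_i(x) = a_i^T x - b_i:
  g_1((-2, -3)) = 0
Stationarity residual: grad f(x) + sum_i lambda_i a_i = (3, 2)
  -> stationarity FAILS
Primal feasibility (all g_i <= 0): OK
Dual feasibility (all lambda_i >= 0): OK
Complementary slackness (lambda_i * g_i(x) = 0 for all i): OK

Verdict: the first failing condition is stationarity -> stat.

stat


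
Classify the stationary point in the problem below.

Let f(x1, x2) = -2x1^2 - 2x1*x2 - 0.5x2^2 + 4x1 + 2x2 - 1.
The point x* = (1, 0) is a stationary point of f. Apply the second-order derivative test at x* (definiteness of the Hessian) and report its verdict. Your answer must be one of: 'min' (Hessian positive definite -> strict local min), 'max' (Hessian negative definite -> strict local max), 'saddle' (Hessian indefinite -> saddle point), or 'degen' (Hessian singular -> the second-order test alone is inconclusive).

Compute the Hessian H = grad^2 f:
  H = [[-4, -2], [-2, -1]]
Verify stationarity: grad f(x*) = H x* + g = (0, 0).
Eigenvalues of H: -5, 0.
H has a zero eigenvalue (singular; negative semidefinite but not definite), so H is neither positive definite, negative definite, nor indefinite. The second-order test alone is inconclusive -> degen.
(Indeed, f is constant along the null direction of H through x*, so x* is not a strict local extremum.)

degen


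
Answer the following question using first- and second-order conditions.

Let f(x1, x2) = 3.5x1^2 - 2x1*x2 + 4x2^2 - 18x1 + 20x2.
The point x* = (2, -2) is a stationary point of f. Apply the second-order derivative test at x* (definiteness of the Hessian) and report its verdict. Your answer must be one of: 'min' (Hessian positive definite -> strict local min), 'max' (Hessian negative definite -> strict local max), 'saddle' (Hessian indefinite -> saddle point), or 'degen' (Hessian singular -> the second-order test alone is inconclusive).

Compute the Hessian H = grad^2 f:
  H = [[7, -2], [-2, 8]]
Verify stationarity: grad f(x*) = H x* + g = (0, 0).
Eigenvalues of H: 5.4384, 9.5616.
Both eigenvalues > 0, so H is positive definite -> x* is a strict local min.

min


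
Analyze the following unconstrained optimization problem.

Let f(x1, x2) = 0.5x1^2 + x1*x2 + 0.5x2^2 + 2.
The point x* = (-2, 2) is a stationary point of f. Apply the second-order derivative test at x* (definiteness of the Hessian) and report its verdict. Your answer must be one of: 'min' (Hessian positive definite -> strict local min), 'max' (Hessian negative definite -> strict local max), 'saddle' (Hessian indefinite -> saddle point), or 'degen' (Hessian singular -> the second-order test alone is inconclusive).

Compute the Hessian H = grad^2 f:
  H = [[1, 1], [1, 1]]
Verify stationarity: grad f(x*) = H x* + g = (0, 0).
Eigenvalues of H: 0, 2.
H has a zero eigenvalue (singular; positive semidefinite but not definite), so H is neither positive definite, negative definite, nor indefinite. The second-order test alone is inconclusive -> degen.
(Indeed, f is constant along the null direction of H through x*, so x* is not a strict local extremum.)

degen


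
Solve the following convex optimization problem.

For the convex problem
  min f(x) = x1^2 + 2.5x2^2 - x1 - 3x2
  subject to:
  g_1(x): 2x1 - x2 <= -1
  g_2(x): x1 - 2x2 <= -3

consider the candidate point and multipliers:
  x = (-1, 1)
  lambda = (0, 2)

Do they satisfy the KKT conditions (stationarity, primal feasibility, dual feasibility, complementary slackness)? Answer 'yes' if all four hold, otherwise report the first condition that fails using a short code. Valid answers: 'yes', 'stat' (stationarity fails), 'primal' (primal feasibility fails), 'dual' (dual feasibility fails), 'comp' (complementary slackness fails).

Gradient of f: grad f(x) = Q x + c = (-3, 2)
Constraint values g_i(x) = a_i^T x - b_i:
  g_1((-1, 1)) = -2
  g_2((-1, 1)) = 0
Stationarity residual: grad f(x) + sum_i lambda_i a_i = (-1, -2)
  -> stationarity FAILS
Primal feasibility (all g_i <= 0): OK
Dual feasibility (all lambda_i >= 0): OK
Complementary slackness (lambda_i * g_i(x) = 0 for all i): OK

Verdict: the first failing condition is stationarity -> stat.

stat


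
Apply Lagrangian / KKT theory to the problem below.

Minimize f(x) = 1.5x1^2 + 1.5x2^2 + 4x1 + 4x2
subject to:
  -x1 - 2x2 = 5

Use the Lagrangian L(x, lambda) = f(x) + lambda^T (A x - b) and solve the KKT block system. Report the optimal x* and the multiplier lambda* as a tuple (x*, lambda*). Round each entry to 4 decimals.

Form the Lagrangian:
  L(x, lambda) = (1/2) x^T Q x + c^T x + lambda^T (A x - b)
Stationarity (grad_x L = 0): Q x + c + A^T lambda = 0.
Primal feasibility: A x = b.

This gives the KKT block system:
  [ Q   A^T ] [ x     ]   [-c ]
  [ A    0  ] [ lambda ] = [ b ]

Solving the linear system:
  x*      = (-1.5333, -1.7333)
  lambda* = (-0.6)
  f(x*)   = -5.0333

x* = (-1.5333, -1.7333), lambda* = (-0.6)


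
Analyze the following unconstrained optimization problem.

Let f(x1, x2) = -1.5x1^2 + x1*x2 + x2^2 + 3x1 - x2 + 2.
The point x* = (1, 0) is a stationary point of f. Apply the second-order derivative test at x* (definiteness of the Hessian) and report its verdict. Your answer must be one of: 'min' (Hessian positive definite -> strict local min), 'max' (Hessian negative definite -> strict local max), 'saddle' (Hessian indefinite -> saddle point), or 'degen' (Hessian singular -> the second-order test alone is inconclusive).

Compute the Hessian H = grad^2 f:
  H = [[-3, 1], [1, 2]]
Verify stationarity: grad f(x*) = H x* + g = (0, 0).
Eigenvalues of H: -3.1926, 2.1926.
Eigenvalues have mixed signs, so H is indefinite -> x* is a saddle point.

saddle


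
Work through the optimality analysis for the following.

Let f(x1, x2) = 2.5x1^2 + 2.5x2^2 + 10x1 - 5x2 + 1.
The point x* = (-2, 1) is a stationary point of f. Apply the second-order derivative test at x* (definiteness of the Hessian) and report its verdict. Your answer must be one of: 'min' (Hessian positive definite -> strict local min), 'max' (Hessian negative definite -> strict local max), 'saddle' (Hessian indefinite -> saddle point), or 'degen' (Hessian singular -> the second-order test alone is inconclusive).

Compute the Hessian H = grad^2 f:
  H = [[5, 0], [0, 5]]
Verify stationarity: grad f(x*) = H x* + g = (0, 0).
Eigenvalues of H: 5, 5.
Both eigenvalues > 0, so H is positive definite -> x* is a strict local min.

min


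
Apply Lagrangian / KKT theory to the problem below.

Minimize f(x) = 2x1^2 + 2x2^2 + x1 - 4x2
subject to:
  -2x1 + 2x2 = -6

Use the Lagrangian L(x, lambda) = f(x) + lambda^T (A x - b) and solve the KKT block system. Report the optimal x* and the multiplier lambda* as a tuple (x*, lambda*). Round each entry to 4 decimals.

Form the Lagrangian:
  L(x, lambda) = (1/2) x^T Q x + c^T x + lambda^T (A x - b)
Stationarity (grad_x L = 0): Q x + c + A^T lambda = 0.
Primal feasibility: A x = b.

This gives the KKT block system:
  [ Q   A^T ] [ x     ]   [-c ]
  [ A    0  ] [ lambda ] = [ b ]

Solving the linear system:
  x*      = (1.875, -1.125)
  lambda* = (4.25)
  f(x*)   = 15.9375

x* = (1.875, -1.125), lambda* = (4.25)


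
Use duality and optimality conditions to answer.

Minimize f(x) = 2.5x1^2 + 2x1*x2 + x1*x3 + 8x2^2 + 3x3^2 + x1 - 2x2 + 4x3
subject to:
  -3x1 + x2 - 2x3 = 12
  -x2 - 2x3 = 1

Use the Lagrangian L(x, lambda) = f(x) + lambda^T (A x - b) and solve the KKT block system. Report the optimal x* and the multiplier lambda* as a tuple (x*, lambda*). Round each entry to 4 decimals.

Form the Lagrangian:
  L(x, lambda) = (1/2) x^T Q x + c^T x + lambda^T (A x - b)
Stationarity (grad_x L = 0): Q x + c + A^T lambda = 0.
Primal feasibility: A x = b.

This gives the KKT block system:
  [ Q   A^T ] [ x     ]   [-c ]
  [ A    0  ] [ lambda ] = [ b ]

Solving the linear system:
  x*      = (-3.0563, 0.9156, -0.9578)
  lambda* = (-4.4693, 2.0678)
  f(x*)   = 21.4226

x* = (-3.0563, 0.9156, -0.9578), lambda* = (-4.4693, 2.0678)


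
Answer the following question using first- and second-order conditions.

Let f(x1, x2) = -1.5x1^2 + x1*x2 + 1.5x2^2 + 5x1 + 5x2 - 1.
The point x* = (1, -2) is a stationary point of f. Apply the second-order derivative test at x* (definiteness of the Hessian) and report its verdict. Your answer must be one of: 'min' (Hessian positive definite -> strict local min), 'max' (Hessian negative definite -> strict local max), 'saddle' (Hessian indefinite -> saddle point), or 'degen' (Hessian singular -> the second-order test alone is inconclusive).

Compute the Hessian H = grad^2 f:
  H = [[-3, 1], [1, 3]]
Verify stationarity: grad f(x*) = H x* + g = (0, 0).
Eigenvalues of H: -3.1623, 3.1623.
Eigenvalues have mixed signs, so H is indefinite -> x* is a saddle point.

saddle


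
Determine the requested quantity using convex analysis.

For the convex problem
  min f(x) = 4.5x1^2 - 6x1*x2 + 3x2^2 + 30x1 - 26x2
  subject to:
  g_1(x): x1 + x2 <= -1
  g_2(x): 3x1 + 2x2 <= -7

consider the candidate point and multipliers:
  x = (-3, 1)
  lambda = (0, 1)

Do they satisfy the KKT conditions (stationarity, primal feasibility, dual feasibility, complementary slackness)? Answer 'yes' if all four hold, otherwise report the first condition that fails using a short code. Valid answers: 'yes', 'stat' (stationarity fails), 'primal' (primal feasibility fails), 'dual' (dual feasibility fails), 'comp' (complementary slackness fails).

Gradient of f: grad f(x) = Q x + c = (-3, -2)
Constraint values g_i(x) = a_i^T x - b_i:
  g_1((-3, 1)) = -1
  g_2((-3, 1)) = 0
Stationarity residual: grad f(x) + sum_i lambda_i a_i = (0, 0)
  -> stationarity OK
Primal feasibility (all g_i <= 0): OK
Dual feasibility (all lambda_i >= 0): OK
Complementary slackness (lambda_i * g_i(x) = 0 for all i): OK

Verdict: yes, KKT holds.

yes
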